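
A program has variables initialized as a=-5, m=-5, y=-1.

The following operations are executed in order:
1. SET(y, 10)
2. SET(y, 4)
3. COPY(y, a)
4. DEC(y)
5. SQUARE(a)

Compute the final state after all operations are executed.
{a: 25, m: -5, y: -6}

Step-by-step execution:
Initial: a=-5, m=-5, y=-1
After step 1 (SET(y, 10)): a=-5, m=-5, y=10
After step 2 (SET(y, 4)): a=-5, m=-5, y=4
After step 3 (COPY(y, a)): a=-5, m=-5, y=-5
After step 4 (DEC(y)): a=-5, m=-5, y=-6
After step 5 (SQUARE(a)): a=25, m=-5, y=-6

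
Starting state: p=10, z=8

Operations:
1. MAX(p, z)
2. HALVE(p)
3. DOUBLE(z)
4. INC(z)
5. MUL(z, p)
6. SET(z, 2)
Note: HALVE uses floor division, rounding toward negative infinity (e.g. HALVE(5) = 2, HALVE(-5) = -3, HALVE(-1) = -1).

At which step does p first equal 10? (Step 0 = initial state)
Step 0

Tracing p:
Initial: p = 10 ← first occurrence
After step 1: p = 10
After step 2: p = 5
After step 3: p = 5
After step 4: p = 5
After step 5: p = 5
After step 6: p = 5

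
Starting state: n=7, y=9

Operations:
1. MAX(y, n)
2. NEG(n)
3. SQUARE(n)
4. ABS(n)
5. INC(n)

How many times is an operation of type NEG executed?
1

Counting NEG operations:
Step 2: NEG(n) ← NEG
Total: 1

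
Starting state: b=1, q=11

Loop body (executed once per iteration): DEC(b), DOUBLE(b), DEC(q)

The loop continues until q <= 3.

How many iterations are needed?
8

Tracing iterations:
Initial: b=1, q=11
After iteration 1: b=0, q=10
After iteration 2: b=-2, q=9
After iteration 3: b=-6, q=8
After iteration 4: b=-14, q=7
After iteration 5: b=-30, q=6
After iteration 6: b=-62, q=5
After iteration 7: b=-126, q=4
After iteration 8: b=-254, q=3
q <= 3 now holds, so the loop exits after 8 iterations.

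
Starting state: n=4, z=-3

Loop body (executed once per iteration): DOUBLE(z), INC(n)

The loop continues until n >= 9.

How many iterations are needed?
5

Tracing iterations:
Initial: n=4, z=-3
After iteration 1: n=5, z=-6
After iteration 2: n=6, z=-12
After iteration 3: n=7, z=-24
After iteration 4: n=8, z=-48
After iteration 5: n=9, z=-96
n >= 9 now holds, so the loop exits after 5 iterations.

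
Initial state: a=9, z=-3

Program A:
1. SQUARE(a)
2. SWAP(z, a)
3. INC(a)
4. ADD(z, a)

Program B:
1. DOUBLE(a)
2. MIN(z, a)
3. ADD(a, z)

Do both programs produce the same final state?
No

Program A final state: a=-2, z=79
Program B final state: a=15, z=-3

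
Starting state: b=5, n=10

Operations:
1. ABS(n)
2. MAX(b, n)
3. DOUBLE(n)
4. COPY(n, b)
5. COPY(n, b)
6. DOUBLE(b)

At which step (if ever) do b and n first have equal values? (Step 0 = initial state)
Step 2

b and n first become equal after step 2.

Comparing values at each step:
Initial: b=5, n=10
After step 1: b=5, n=10
After step 2: b=10, n=10 ← equal!
After step 3: b=10, n=20
After step 4: b=10, n=10 ← equal!
After step 5: b=10, n=10 ← equal!
After step 6: b=20, n=10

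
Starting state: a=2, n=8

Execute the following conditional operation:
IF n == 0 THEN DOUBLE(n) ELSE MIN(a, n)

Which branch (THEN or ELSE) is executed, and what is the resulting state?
Branch: ELSE, Final state: a=2, n=8

Evaluating condition: n == 0
n = 8
Condition is False, so ELSE branch executes
After MIN(a, n): a=2, n=8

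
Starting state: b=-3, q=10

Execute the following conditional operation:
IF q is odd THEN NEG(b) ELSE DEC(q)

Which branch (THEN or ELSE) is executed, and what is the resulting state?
Branch: ELSE, Final state: b=-3, q=9

Evaluating condition: q is odd
Condition is False, so ELSE branch executes
After DEC(q): b=-3, q=9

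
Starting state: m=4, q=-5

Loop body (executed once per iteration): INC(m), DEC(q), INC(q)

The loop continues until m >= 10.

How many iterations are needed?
6

Tracing iterations:
Initial: m=4, q=-5
After iteration 1: m=5, q=-5
After iteration 2: m=6, q=-5
After iteration 3: m=7, q=-5
After iteration 4: m=8, q=-5
After iteration 5: m=9, q=-5
After iteration 6: m=10, q=-5
m >= 10 now holds, so the loop exits after 6 iterations.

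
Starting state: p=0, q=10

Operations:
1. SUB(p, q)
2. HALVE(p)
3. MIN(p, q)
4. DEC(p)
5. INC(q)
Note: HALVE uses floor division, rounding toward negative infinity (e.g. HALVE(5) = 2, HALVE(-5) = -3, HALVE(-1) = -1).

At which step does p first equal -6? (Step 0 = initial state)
Step 4

Tracing p:
Initial: p = 0
After step 1: p = -10
After step 2: p = -5
After step 3: p = -5
After step 4: p = -6 ← first occurrence
After step 5: p = -6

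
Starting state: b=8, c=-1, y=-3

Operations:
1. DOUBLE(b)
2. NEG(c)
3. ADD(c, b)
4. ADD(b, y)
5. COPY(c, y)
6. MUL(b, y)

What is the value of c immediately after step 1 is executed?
c = -1

Tracing c through execution:
Initial: c = -1
After step 1 (DOUBLE(b)): c = -1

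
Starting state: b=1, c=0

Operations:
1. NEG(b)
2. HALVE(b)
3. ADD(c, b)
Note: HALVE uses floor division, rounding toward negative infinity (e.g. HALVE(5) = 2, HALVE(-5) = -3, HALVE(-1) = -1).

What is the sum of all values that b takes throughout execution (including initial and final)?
-2

Values of b at each step:
Initial: b = 1
After step 1: b = -1
After step 2: b = -1
After step 3: b = -1
Sum = 1 + -1 + -1 + -1 = -2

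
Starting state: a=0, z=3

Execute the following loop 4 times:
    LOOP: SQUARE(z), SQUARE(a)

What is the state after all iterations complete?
a=0, z=43046721

Iteration trace:
Start: a=0, z=3
After iteration 1: a=0, z=9
After iteration 2: a=0, z=81
After iteration 3: a=0, z=6561
After iteration 4: a=0, z=43046721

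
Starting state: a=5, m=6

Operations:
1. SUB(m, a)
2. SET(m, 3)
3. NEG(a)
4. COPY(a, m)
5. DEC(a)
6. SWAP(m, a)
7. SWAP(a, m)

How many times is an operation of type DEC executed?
1

Counting DEC operations:
Step 5: DEC(a) ← DEC
Total: 1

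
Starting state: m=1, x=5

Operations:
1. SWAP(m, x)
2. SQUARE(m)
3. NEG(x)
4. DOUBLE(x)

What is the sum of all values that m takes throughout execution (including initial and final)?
81

Values of m at each step:
Initial: m = 1
After step 1: m = 5
After step 2: m = 25
After step 3: m = 25
After step 4: m = 25
Sum = 1 + 5 + 25 + 25 + 25 = 81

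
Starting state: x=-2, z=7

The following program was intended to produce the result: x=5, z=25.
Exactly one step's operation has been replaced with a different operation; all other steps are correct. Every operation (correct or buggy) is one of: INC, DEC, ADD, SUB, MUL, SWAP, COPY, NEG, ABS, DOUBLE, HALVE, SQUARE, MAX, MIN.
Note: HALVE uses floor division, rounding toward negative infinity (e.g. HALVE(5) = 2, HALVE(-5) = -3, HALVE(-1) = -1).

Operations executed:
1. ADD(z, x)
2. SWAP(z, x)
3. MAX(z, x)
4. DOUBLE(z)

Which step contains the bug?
Step 4

Trace with buggy code:
Initial: x=-2, z=7
After step 1: x=-2, z=5
After step 2: x=5, z=-2
After step 3: x=5, z=5
After step 4: x=5, z=10
Actual final x=5, z=10 ≠ expected x=5, z=25.
Step 4 is the only position where a single-operation replacement can produce the expected result.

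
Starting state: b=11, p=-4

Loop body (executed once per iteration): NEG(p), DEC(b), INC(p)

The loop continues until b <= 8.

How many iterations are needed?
3

Tracing iterations:
Initial: b=11, p=-4
After iteration 1: b=10, p=5
After iteration 2: b=9, p=-4
After iteration 3: b=8, p=5
b <= 8 now holds, so the loop exits after 3 iterations.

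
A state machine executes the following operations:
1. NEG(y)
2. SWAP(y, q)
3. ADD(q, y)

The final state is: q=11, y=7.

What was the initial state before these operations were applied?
q=7, y=-4

Working backwards:
Final state: q=11, y=7
Before step 3 (ADD(q, y)): q=4, y=7
Before step 2 (SWAP(y, q)): q=7, y=4
Before step 1 (NEG(y)): q=7, y=-4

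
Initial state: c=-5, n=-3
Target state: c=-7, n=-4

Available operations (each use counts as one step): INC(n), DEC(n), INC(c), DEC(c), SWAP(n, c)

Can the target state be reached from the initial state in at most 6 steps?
Yes

Path (3 steps): DEC(n) → DEC(c) → DEC(c)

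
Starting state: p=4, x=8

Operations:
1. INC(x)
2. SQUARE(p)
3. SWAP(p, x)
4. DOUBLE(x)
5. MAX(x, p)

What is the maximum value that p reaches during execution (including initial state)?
16

Values of p at each step:
Initial: p = 4
After step 1: p = 4
After step 2: p = 16 ← maximum
After step 3: p = 9
After step 4: p = 9
After step 5: p = 9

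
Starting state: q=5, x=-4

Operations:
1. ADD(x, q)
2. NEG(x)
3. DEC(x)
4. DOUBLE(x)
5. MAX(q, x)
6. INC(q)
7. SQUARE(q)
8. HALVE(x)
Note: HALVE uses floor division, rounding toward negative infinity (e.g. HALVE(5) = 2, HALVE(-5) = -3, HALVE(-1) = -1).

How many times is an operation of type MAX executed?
1

Counting MAX operations:
Step 5: MAX(q, x) ← MAX
Total: 1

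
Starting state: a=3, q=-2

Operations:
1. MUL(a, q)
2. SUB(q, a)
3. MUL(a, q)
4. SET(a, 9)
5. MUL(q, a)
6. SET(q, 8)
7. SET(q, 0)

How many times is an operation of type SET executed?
3

Counting SET operations:
Step 4: SET(a, 9) ← SET
Step 6: SET(q, 8) ← SET
Step 7: SET(q, 0) ← SET
Total: 3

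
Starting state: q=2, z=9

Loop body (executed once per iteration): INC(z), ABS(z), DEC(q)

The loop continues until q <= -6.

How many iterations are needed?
8

Tracing iterations:
Initial: q=2, z=9
After iteration 1: q=1, z=10
After iteration 2: q=0, z=11
After iteration 3: q=-1, z=12
After iteration 4: q=-2, z=13
After iteration 5: q=-3, z=14
After iteration 6: q=-4, z=15
After iteration 7: q=-5, z=16
After iteration 8: q=-6, z=17
q <= -6 now holds, so the loop exits after 8 iterations.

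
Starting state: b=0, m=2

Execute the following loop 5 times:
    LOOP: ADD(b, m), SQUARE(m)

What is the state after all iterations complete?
b=65814, m=4294967296

Iteration trace:
Start: b=0, m=2
After iteration 1: b=2, m=4
After iteration 2: b=6, m=16
After iteration 3: b=22, m=256
After iteration 4: b=278, m=65536
After iteration 5: b=65814, m=4294967296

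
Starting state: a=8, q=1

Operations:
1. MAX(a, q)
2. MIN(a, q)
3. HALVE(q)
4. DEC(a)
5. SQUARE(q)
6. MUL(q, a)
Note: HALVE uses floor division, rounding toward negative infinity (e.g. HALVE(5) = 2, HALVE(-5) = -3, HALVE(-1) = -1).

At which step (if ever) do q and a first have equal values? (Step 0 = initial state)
Step 2

q and a first become equal after step 2.

Comparing values at each step:
Initial: q=1, a=8
After step 1: q=1, a=8
After step 2: q=1, a=1 ← equal!
After step 3: q=0, a=1
After step 4: q=0, a=0 ← equal!
After step 5: q=0, a=0 ← equal!
After step 6: q=0, a=0 ← equal!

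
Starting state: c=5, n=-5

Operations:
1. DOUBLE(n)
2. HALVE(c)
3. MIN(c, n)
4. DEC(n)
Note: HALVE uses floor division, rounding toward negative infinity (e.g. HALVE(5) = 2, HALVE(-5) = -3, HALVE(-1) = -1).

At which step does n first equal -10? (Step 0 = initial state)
Step 1

Tracing n:
Initial: n = -5
After step 1: n = -10 ← first occurrence
After step 2: n = -10
After step 3: n = -10
After step 4: n = -11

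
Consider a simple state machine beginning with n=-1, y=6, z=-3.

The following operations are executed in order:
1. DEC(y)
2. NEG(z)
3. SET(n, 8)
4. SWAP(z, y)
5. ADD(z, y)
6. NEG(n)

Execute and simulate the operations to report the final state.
{n: -8, y: 3, z: 8}

Step-by-step execution:
Initial: n=-1, y=6, z=-3
After step 1 (DEC(y)): n=-1, y=5, z=-3
After step 2 (NEG(z)): n=-1, y=5, z=3
After step 3 (SET(n, 8)): n=8, y=5, z=3
After step 4 (SWAP(z, y)): n=8, y=3, z=5
After step 5 (ADD(z, y)): n=8, y=3, z=8
After step 6 (NEG(n)): n=-8, y=3, z=8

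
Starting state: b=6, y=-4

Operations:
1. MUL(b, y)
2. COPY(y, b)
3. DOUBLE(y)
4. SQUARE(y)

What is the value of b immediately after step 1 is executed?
b = -24

Tracing b through execution:
Initial: b = 6
After step 1 (MUL(b, y)): b = -24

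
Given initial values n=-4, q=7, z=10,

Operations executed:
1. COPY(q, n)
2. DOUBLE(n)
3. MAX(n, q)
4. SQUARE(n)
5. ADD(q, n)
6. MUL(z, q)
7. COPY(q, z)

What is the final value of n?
n = 16

Tracing execution:
Step 1: COPY(q, n) → n = -4
Step 2: DOUBLE(n) → n = -8
Step 3: MAX(n, q) → n = -4
Step 4: SQUARE(n) → n = 16
Step 5: ADD(q, n) → n = 16
Step 6: MUL(z, q) → n = 16
Step 7: COPY(q, z) → n = 16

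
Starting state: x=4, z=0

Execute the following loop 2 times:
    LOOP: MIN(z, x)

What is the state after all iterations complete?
x=4, z=0

Iteration trace:
Start: x=4, z=0
After iteration 1: x=4, z=0
After iteration 2: x=4, z=0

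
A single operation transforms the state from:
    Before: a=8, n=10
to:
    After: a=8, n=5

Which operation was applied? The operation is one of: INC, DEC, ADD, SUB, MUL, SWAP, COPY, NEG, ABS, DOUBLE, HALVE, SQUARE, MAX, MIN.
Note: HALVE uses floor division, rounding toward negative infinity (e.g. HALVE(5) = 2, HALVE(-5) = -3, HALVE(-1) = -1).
HALVE(n)

Analyzing the change:
Before: a=8, n=10
After: a=8, n=5
Variable n changed from 10 to 5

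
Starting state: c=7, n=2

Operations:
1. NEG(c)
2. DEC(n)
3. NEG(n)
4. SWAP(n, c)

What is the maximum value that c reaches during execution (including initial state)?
7

Values of c at each step:
Initial: c = 7 ← maximum
After step 1: c = -7
After step 2: c = -7
After step 3: c = -7
After step 4: c = -1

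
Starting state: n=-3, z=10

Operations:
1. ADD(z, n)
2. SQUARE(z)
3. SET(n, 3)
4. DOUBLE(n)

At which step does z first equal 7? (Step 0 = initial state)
Step 1

Tracing z:
Initial: z = 10
After step 1: z = 7 ← first occurrence
After step 2: z = 49
After step 3: z = 49
After step 4: z = 49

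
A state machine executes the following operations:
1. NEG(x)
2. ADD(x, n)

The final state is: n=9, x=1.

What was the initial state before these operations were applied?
n=9, x=8

Working backwards:
Final state: n=9, x=1
Before step 2 (ADD(x, n)): n=9, x=-8
Before step 1 (NEG(x)): n=9, x=8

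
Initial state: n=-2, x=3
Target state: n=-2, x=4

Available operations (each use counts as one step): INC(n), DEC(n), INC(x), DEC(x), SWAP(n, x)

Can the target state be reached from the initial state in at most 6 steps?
Yes

Path (1 step): INC(x)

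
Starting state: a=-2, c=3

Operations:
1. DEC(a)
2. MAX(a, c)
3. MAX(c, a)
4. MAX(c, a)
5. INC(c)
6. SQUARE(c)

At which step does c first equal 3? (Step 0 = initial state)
Step 0

Tracing c:
Initial: c = 3 ← first occurrence
After step 1: c = 3
After step 2: c = 3
After step 3: c = 3
After step 4: c = 3
After step 5: c = 4
After step 6: c = 16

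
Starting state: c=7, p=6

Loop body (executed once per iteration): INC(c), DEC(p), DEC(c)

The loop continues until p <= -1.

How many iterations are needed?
7

Tracing iterations:
Initial: c=7, p=6
After iteration 1: c=7, p=5
After iteration 2: c=7, p=4
After iteration 3: c=7, p=3
After iteration 4: c=7, p=2
After iteration 5: c=7, p=1
After iteration 6: c=7, p=0
After iteration 7: c=7, p=-1
p <= -1 now holds, so the loop exits after 7 iterations.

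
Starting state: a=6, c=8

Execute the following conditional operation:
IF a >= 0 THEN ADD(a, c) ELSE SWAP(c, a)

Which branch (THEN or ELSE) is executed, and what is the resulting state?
Branch: THEN, Final state: a=14, c=8

Evaluating condition: a >= 0
a = 6
Condition is True, so THEN branch executes
After ADD(a, c): a=14, c=8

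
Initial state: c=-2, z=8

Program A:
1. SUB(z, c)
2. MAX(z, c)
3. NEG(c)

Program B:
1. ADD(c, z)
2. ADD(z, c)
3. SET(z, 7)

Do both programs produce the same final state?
No

Program A final state: c=2, z=10
Program B final state: c=6, z=7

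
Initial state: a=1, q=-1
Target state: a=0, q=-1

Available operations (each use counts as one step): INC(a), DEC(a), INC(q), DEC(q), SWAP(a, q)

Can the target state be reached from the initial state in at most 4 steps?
Yes

Path (1 step): DEC(a)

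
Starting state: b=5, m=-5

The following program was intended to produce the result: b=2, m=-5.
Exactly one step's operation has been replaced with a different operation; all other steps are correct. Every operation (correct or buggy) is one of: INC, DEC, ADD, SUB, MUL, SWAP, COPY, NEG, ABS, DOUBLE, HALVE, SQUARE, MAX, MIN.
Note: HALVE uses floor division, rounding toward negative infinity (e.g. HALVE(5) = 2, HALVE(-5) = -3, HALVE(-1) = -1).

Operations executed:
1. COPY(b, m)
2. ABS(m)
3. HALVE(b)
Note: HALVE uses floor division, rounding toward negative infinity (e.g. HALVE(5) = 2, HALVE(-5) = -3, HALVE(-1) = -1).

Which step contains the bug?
Step 2

Trace with buggy code:
Initial: b=5, m=-5
After step 1: b=-5, m=-5
After step 2: b=-5, m=5
After step 3: b=-3, m=5
Actual final b=-3, m=5 ≠ expected b=2, m=-5.
Step 2 is the only position where a single-operation replacement can produce the expected result.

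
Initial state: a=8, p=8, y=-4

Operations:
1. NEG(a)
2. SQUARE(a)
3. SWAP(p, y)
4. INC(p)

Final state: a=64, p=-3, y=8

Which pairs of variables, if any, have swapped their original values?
None

Comparing initial and final values:
a: 8 → 64
y: -4 → 8
p: 8 → -3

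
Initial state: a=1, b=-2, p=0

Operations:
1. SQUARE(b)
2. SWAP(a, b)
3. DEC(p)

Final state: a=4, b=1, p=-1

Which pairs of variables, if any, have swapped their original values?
None

Comparing initial and final values:
a: 1 → 4
b: -2 → 1
p: 0 → -1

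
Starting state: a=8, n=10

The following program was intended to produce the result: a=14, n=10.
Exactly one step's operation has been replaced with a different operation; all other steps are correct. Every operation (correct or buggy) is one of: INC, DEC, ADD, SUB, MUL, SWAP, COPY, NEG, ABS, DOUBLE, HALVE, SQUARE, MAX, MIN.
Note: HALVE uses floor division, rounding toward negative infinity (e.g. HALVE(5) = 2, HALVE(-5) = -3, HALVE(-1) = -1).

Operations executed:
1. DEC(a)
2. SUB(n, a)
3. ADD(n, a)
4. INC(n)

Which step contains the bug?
Step 4

Trace with buggy code:
Initial: a=8, n=10
After step 1: a=7, n=10
After step 2: a=7, n=3
After step 3: a=7, n=10
After step 4: a=7, n=11
Actual final a=7, n=11 ≠ expected a=14, n=10.
Step 4 is the only position where a single-operation replacement can produce the expected result.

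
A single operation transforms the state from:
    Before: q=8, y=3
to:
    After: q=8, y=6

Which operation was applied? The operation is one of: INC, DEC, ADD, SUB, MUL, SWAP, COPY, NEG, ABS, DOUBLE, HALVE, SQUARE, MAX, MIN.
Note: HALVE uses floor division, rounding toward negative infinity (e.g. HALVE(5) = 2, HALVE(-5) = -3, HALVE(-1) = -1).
DOUBLE(y)

Analyzing the change:
Before: q=8, y=3
After: q=8, y=6
Variable y changed from 3 to 6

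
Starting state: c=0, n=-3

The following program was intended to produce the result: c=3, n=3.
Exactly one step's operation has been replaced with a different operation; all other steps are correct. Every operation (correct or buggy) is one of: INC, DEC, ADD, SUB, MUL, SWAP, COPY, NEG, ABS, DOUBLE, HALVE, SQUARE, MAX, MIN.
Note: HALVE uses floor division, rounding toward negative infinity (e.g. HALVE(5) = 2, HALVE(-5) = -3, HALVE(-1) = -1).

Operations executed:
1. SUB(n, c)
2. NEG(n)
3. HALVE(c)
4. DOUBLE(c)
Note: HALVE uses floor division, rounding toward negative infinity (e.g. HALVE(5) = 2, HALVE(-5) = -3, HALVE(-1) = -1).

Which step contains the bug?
Step 4

Trace with buggy code:
Initial: c=0, n=-3
After step 1: c=0, n=-3
After step 2: c=0, n=3
After step 3: c=0, n=3
After step 4: c=0, n=3
Actual final c=0, n=3 ≠ expected c=3, n=3.
Step 4 is the only position where a single-operation replacement can produce the expected result.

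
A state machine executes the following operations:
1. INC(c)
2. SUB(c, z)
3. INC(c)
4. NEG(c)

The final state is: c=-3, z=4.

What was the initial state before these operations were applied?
c=5, z=4

Working backwards:
Final state: c=-3, z=4
Before step 4 (NEG(c)): c=3, z=4
Before step 3 (INC(c)): c=2, z=4
Before step 2 (SUB(c, z)): c=6, z=4
Before step 1 (INC(c)): c=5, z=4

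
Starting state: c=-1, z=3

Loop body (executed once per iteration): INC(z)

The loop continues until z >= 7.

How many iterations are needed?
4

Tracing iterations:
Initial: c=-1, z=3
After iteration 1: c=-1, z=4
After iteration 2: c=-1, z=5
After iteration 3: c=-1, z=6
After iteration 4: c=-1, z=7
z >= 7 now holds, so the loop exits after 4 iterations.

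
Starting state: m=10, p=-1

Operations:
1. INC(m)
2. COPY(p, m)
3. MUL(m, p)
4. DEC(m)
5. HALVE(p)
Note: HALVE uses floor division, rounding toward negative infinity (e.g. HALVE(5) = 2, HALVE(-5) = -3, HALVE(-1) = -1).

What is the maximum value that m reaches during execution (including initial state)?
121

Values of m at each step:
Initial: m = 10
After step 1: m = 11
After step 2: m = 11
After step 3: m = 121 ← maximum
After step 4: m = 120
After step 5: m = 120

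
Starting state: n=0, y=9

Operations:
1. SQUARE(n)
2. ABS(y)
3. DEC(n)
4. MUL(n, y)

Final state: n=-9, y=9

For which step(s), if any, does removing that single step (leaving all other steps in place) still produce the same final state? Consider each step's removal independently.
Step(s) 1, 2

Testing removal of each single step:
Without step 1: final = n=-9, y=9 (same)
Without step 2: final = n=-9, y=9 (same)
Without step 3: final = n=0, y=9 (different)
Without step 4: final = n=-1, y=9 (different)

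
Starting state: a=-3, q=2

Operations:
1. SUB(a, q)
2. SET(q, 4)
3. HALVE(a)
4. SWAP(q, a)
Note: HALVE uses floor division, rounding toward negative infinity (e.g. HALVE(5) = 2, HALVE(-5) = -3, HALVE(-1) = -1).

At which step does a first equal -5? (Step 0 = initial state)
Step 1

Tracing a:
Initial: a = -3
After step 1: a = -5 ← first occurrence
After step 2: a = -5
After step 3: a = -3
After step 4: a = 4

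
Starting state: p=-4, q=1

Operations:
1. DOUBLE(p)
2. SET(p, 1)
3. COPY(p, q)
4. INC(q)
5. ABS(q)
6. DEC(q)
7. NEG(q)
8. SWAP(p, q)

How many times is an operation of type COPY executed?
1

Counting COPY operations:
Step 3: COPY(p, q) ← COPY
Total: 1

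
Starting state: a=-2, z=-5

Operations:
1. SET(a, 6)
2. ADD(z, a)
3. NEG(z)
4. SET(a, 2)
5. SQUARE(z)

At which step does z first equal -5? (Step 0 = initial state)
Step 0

Tracing z:
Initial: z = -5 ← first occurrence
After step 1: z = -5
After step 2: z = 1
After step 3: z = -1
After step 4: z = -1
After step 5: z = 1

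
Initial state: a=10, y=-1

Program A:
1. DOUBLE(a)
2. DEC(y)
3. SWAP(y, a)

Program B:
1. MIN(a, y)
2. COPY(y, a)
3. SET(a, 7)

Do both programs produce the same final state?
No

Program A final state: a=-2, y=20
Program B final state: a=7, y=-1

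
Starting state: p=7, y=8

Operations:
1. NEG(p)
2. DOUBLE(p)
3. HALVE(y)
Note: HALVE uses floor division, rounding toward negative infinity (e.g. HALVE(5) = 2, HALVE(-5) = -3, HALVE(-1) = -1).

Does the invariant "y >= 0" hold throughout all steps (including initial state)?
Yes

The invariant holds at every step.

State at each step:
Initial: p=7, y=8
After step 1: p=-7, y=8
After step 2: p=-14, y=8
After step 3: p=-14, y=4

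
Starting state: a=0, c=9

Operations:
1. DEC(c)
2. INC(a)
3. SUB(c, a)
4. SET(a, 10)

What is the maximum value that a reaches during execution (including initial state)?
10

Values of a at each step:
Initial: a = 0
After step 1: a = 0
After step 2: a = 1
After step 3: a = 1
After step 4: a = 10 ← maximum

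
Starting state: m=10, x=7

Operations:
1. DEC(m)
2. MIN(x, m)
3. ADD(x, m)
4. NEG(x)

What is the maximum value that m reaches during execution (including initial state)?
10

Values of m at each step:
Initial: m = 10 ← maximum
After step 1: m = 9
After step 2: m = 9
After step 3: m = 9
After step 4: m = 9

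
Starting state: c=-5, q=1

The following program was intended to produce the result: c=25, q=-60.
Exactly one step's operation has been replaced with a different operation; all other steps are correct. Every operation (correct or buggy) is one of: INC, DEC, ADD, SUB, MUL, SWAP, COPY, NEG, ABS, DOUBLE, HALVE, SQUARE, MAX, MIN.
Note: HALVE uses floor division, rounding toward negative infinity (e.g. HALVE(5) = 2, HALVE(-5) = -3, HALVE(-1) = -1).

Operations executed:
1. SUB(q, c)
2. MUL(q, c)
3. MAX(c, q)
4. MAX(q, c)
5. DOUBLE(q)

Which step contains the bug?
Step 4

Trace with buggy code:
Initial: c=-5, q=1
After step 1: c=-5, q=6
After step 2: c=-5, q=-30
After step 3: c=-5, q=-30
After step 4: c=-5, q=-5
After step 5: c=-5, q=-10
Actual final c=-5, q=-10 ≠ expected c=25, q=-60.
Step 4 is the only position where a single-operation replacement can produce the expected result.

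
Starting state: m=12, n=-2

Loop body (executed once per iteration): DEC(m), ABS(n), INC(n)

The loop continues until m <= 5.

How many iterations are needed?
7

Tracing iterations:
Initial: m=12, n=-2
After iteration 1: m=11, n=3
After iteration 2: m=10, n=4
After iteration 3: m=9, n=5
After iteration 4: m=8, n=6
After iteration 5: m=7, n=7
After iteration 6: m=6, n=8
After iteration 7: m=5, n=9
m <= 5 now holds, so the loop exits after 7 iterations.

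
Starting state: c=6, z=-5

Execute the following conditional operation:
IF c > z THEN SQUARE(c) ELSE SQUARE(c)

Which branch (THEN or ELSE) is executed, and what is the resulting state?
Branch: THEN, Final state: c=36, z=-5

Evaluating condition: c > z
c = 6, z = -5
Condition is True, so THEN branch executes
After SQUARE(c): c=36, z=-5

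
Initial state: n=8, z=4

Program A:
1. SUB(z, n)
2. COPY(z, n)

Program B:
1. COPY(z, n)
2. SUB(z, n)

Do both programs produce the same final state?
No

Program A final state: n=8, z=8
Program B final state: n=8, z=0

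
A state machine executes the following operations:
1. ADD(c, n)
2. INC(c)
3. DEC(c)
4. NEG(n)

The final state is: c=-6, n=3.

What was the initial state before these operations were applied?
c=-3, n=-3

Working backwards:
Final state: c=-6, n=3
Before step 4 (NEG(n)): c=-6, n=-3
Before step 3 (DEC(c)): c=-5, n=-3
Before step 2 (INC(c)): c=-6, n=-3
Before step 1 (ADD(c, n)): c=-3, n=-3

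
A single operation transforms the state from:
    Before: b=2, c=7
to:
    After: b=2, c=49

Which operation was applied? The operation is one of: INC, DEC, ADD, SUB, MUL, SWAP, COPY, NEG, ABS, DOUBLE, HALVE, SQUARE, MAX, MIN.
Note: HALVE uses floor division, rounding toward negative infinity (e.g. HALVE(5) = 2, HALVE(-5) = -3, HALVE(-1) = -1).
SQUARE(c)

Analyzing the change:
Before: b=2, c=7
After: b=2, c=49
Variable c changed from 7 to 49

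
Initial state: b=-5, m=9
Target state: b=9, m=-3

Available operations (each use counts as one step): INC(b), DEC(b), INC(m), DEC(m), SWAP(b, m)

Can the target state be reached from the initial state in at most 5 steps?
Yes

Path (3 steps): INC(b) → INC(b) → SWAP(b, m)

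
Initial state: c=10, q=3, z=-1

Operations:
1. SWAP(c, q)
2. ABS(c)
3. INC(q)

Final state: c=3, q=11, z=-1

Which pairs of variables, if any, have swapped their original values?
None

Comparing initial and final values:
z: -1 → -1
c: 10 → 3
q: 3 → 11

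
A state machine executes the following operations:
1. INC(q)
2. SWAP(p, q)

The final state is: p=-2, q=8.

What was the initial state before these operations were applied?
p=8, q=-3

Working backwards:
Final state: p=-2, q=8
Before step 2 (SWAP(p, q)): p=8, q=-2
Before step 1 (INC(q)): p=8, q=-3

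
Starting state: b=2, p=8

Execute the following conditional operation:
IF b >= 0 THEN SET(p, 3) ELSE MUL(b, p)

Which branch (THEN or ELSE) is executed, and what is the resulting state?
Branch: THEN, Final state: b=2, p=3

Evaluating condition: b >= 0
b = 2
Condition is True, so THEN branch executes
After SET(p, 3): b=2, p=3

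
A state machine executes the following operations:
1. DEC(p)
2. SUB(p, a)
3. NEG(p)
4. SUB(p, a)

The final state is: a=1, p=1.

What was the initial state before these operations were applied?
a=1, p=0

Working backwards:
Final state: a=1, p=1
Before step 4 (SUB(p, a)): a=1, p=2
Before step 3 (NEG(p)): a=1, p=-2
Before step 2 (SUB(p, a)): a=1, p=-1
Before step 1 (DEC(p)): a=1, p=0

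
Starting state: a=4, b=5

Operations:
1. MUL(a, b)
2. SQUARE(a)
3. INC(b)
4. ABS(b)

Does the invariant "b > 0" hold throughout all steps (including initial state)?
Yes

The invariant holds at every step.

State at each step:
Initial: a=4, b=5
After step 1: a=20, b=5
After step 2: a=400, b=5
After step 3: a=400, b=6
After step 4: a=400, b=6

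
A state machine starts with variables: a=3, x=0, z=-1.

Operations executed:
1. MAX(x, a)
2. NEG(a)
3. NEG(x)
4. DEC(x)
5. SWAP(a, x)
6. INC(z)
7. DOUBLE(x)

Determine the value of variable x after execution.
x = -6

Tracing execution:
Step 1: MAX(x, a) → x = 3
Step 2: NEG(a) → x = 3
Step 3: NEG(x) → x = -3
Step 4: DEC(x) → x = -4
Step 5: SWAP(a, x) → x = -3
Step 6: INC(z) → x = -3
Step 7: DOUBLE(x) → x = -6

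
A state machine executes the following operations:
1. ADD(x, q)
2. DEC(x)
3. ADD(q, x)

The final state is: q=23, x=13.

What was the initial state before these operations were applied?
q=10, x=4

Working backwards:
Final state: q=23, x=13
Before step 3 (ADD(q, x)): q=10, x=13
Before step 2 (DEC(x)): q=10, x=14
Before step 1 (ADD(x, q)): q=10, x=4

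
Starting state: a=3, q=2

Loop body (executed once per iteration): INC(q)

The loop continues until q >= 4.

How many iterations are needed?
2

Tracing iterations:
Initial: a=3, q=2
After iteration 1: a=3, q=3
After iteration 2: a=3, q=4
q >= 4 now holds, so the loop exits after 2 iterations.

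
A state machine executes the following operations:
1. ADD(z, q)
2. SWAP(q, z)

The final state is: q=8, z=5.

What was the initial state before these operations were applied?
q=5, z=3

Working backwards:
Final state: q=8, z=5
Before step 2 (SWAP(q, z)): q=5, z=8
Before step 1 (ADD(z, q)): q=5, z=3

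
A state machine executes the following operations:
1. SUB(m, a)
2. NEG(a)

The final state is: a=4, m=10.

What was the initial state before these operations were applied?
a=-4, m=6

Working backwards:
Final state: a=4, m=10
Before step 2 (NEG(a)): a=-4, m=10
Before step 1 (SUB(m, a)): a=-4, m=6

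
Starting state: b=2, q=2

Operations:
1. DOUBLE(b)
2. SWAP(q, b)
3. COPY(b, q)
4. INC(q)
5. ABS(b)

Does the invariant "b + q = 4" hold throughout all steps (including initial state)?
No, violated after step 1

The invariant is violated after step 1.

State at each step:
Initial: b=2, q=2
After step 1: b=4, q=2
After step 2: b=2, q=4
After step 3: b=4, q=4
After step 4: b=4, q=5
After step 5: b=4, q=5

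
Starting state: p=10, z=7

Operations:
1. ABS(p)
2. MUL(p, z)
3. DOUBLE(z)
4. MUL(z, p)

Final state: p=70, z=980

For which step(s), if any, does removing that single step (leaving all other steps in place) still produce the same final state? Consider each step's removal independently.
Step(s) 1

Testing removal of each single step:
Without step 1: final = p=70, z=980 (same)
Without step 2: final = p=10, z=140 (different)
Without step 3: final = p=70, z=490 (different)
Without step 4: final = p=70, z=14 (different)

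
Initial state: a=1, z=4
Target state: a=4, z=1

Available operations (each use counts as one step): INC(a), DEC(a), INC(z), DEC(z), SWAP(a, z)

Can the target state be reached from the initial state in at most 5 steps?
Yes

Path (1 step): SWAP(a, z)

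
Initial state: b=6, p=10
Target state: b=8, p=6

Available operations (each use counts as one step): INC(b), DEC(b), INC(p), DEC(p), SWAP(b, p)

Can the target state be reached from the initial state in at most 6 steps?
Yes

Path (3 steps): DEC(p) → DEC(p) → SWAP(b, p)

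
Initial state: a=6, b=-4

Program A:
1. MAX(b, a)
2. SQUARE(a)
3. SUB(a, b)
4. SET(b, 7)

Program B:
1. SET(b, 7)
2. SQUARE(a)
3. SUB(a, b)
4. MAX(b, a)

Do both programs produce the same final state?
No

Program A final state: a=30, b=7
Program B final state: a=29, b=29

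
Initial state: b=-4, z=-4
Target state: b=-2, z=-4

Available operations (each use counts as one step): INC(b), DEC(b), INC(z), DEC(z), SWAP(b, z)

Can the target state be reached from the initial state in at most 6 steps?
Yes

Path (2 steps): INC(b) → INC(b)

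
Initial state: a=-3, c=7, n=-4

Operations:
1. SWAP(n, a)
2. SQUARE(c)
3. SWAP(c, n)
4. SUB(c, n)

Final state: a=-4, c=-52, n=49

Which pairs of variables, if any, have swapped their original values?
None

Comparing initial and final values:
c: 7 → -52
n: -4 → 49
a: -3 → -4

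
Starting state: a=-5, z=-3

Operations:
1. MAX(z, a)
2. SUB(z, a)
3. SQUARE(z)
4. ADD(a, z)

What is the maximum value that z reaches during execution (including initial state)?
4

Values of z at each step:
Initial: z = -3
After step 1: z = -3
After step 2: z = 2
After step 3: z = 4 ← maximum
After step 4: z = 4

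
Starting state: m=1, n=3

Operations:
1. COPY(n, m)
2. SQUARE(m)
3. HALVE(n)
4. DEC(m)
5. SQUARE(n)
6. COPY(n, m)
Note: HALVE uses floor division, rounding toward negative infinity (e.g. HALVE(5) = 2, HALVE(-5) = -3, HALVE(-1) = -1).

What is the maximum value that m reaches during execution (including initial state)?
1

Values of m at each step:
Initial: m = 1 ← maximum
After step 1: m = 1
After step 2: m = 1
After step 3: m = 1
After step 4: m = 0
After step 5: m = 0
After step 6: m = 0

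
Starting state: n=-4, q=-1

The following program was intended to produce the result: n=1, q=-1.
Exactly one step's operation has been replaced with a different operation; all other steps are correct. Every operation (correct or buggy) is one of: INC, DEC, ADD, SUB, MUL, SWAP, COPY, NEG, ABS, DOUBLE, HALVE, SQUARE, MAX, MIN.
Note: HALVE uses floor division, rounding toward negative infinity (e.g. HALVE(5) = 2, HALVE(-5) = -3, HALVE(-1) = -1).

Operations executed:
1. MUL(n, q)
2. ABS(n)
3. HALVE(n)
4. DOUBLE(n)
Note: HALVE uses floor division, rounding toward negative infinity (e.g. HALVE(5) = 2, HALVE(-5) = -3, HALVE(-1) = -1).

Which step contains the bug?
Step 4

Trace with buggy code:
Initial: n=-4, q=-1
After step 1: n=4, q=-1
After step 2: n=4, q=-1
After step 3: n=2, q=-1
After step 4: n=4, q=-1
Actual final n=4, q=-1 ≠ expected n=1, q=-1.
Step 4 is the only position where a single-operation replacement can produce the expected result.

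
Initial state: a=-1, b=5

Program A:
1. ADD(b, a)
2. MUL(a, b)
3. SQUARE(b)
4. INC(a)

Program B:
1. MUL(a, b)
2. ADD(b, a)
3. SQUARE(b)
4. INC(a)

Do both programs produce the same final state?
No

Program A final state: a=-3, b=16
Program B final state: a=-4, b=0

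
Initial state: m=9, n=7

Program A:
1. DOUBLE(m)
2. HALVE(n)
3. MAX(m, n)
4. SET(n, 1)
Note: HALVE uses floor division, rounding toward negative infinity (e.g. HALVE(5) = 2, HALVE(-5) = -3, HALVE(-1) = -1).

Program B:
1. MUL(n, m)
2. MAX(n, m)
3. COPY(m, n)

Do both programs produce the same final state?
No

Program A final state: m=18, n=1
Program B final state: m=63, n=63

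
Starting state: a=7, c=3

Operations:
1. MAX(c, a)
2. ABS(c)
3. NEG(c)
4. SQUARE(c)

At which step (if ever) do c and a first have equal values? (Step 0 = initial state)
Step 1

c and a first become equal after step 1.

Comparing values at each step:
Initial: c=3, a=7
After step 1: c=7, a=7 ← equal!
After step 2: c=7, a=7 ← equal!
After step 3: c=-7, a=7
After step 4: c=49, a=7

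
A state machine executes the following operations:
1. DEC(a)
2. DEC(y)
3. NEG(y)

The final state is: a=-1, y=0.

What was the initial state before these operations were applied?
a=0, y=1

Working backwards:
Final state: a=-1, y=0
Before step 3 (NEG(y)): a=-1, y=0
Before step 2 (DEC(y)): a=-1, y=1
Before step 1 (DEC(a)): a=0, y=1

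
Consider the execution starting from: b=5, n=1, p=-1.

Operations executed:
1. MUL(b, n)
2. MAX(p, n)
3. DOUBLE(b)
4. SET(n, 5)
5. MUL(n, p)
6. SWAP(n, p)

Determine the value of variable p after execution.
p = 5

Tracing execution:
Step 1: MUL(b, n) → p = -1
Step 2: MAX(p, n) → p = 1
Step 3: DOUBLE(b) → p = 1
Step 4: SET(n, 5) → p = 1
Step 5: MUL(n, p) → p = 1
Step 6: SWAP(n, p) → p = 5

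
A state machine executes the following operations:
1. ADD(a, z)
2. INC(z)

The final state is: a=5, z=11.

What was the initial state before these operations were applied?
a=-5, z=10

Working backwards:
Final state: a=5, z=11
Before step 2 (INC(z)): a=5, z=10
Before step 1 (ADD(a, z)): a=-5, z=10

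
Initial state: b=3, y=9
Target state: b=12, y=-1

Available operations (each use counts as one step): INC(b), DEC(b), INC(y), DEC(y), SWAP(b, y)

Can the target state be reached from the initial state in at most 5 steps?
No

The target state cannot be reached within 5 steps.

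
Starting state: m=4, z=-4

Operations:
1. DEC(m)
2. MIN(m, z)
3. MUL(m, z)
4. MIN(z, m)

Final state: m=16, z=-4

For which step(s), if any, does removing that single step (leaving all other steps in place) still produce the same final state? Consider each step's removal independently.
Step(s) 1, 4

Testing removal of each single step:
Without step 1: final = m=16, z=-4 (same)
Without step 2: final = m=-12, z=-12 (different)
Without step 3: final = m=-4, z=-4 (different)
Without step 4: final = m=16, z=-4 (same)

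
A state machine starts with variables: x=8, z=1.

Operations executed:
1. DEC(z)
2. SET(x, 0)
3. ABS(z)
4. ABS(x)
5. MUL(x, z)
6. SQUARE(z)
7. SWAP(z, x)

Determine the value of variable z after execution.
z = 0

Tracing execution:
Step 1: DEC(z) → z = 0
Step 2: SET(x, 0) → z = 0
Step 3: ABS(z) → z = 0
Step 4: ABS(x) → z = 0
Step 5: MUL(x, z) → z = 0
Step 6: SQUARE(z) → z = 0
Step 7: SWAP(z, x) → z = 0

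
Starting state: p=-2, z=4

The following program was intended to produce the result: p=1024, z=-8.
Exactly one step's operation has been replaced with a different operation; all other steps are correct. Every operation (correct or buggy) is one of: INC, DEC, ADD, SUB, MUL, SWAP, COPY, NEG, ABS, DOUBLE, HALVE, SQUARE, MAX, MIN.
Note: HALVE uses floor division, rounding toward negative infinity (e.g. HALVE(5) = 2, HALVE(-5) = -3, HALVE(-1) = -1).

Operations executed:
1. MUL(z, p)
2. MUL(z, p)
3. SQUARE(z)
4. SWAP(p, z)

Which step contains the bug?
Step 1

Trace with buggy code:
Initial: p=-2, z=4
After step 1: p=-2, z=-8
After step 2: p=-2, z=16
After step 3: p=-2, z=256
After step 4: p=256, z=-2
Actual final p=256, z=-2 ≠ expected p=1024, z=-8.
Step 1 is the only position where a single-operation replacement can produce the expected result.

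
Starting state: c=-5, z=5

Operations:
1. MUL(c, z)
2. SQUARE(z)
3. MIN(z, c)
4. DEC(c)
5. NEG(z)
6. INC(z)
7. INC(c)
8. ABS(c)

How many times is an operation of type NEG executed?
1

Counting NEG operations:
Step 5: NEG(z) ← NEG
Total: 1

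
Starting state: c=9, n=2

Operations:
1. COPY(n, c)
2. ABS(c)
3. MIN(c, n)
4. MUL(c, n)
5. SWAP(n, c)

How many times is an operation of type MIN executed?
1

Counting MIN operations:
Step 3: MIN(c, n) ← MIN
Total: 1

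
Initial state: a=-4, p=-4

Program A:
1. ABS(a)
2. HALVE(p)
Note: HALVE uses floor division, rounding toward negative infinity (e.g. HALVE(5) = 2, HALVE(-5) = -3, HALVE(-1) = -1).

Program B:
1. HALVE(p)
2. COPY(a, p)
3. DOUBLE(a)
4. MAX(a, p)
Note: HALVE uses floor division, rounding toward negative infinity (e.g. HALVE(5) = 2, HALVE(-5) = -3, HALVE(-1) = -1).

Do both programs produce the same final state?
No

Program A final state: a=4, p=-2
Program B final state: a=-2, p=-2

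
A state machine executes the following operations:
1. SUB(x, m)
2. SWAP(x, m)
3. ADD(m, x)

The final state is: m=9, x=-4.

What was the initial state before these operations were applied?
m=-4, x=9

Working backwards:
Final state: m=9, x=-4
Before step 3 (ADD(m, x)): m=13, x=-4
Before step 2 (SWAP(x, m)): m=-4, x=13
Before step 1 (SUB(x, m)): m=-4, x=9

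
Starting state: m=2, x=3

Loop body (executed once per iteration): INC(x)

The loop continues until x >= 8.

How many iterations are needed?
5

Tracing iterations:
Initial: m=2, x=3
After iteration 1: m=2, x=4
After iteration 2: m=2, x=5
After iteration 3: m=2, x=6
After iteration 4: m=2, x=7
After iteration 5: m=2, x=8
x >= 8 now holds, so the loop exits after 5 iterations.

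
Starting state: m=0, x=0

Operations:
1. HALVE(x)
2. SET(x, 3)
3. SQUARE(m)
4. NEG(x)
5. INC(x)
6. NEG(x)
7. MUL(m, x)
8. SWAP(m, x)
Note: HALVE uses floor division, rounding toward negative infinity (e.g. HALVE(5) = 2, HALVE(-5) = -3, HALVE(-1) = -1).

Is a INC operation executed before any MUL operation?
Yes

First INC: step 5
First MUL: step 7
Since 5 < 7, INC comes first.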